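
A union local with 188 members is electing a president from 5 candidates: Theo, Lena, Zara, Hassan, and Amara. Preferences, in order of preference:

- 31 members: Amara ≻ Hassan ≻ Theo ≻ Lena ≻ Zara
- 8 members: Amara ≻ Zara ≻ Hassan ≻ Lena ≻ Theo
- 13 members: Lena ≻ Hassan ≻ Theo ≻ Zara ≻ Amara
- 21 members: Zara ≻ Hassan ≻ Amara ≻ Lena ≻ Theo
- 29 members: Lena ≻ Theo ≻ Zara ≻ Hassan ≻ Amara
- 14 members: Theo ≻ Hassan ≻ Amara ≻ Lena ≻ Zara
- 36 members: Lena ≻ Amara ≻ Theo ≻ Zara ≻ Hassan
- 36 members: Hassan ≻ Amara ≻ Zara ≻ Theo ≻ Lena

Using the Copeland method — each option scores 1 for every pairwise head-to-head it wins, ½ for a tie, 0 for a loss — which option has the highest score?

Hassan

Theo: beats Zara; loses to Lena, Hassan, and Amara → score 1.
Lena: beats Theo and Zara; loses to Hassan and Amara → score 2.
Zara: ties Hassan; loses to Theo, Lena, and Amara → score 0.5.
Hassan: beats Theo, Lena, and Amara; ties Zara → score 3.5.
Amara: beats Theo, Lena, and Zara; loses to Hassan → score 3.
Hassan has the best pairwise record.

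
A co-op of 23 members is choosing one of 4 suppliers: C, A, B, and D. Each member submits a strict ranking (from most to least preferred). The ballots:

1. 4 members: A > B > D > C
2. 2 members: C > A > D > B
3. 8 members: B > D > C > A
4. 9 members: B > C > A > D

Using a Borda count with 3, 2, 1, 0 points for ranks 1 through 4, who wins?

C: 4·0 + 2·3 + 8·1 + 9·2 = 32
A: 4·3 + 2·2 + 8·0 + 9·1 = 25
B: 4·2 + 2·0 + 8·3 + 9·3 = 59
D: 4·1 + 2·1 + 8·2 + 9·0 = 22
B has the highest Borda score (59).

B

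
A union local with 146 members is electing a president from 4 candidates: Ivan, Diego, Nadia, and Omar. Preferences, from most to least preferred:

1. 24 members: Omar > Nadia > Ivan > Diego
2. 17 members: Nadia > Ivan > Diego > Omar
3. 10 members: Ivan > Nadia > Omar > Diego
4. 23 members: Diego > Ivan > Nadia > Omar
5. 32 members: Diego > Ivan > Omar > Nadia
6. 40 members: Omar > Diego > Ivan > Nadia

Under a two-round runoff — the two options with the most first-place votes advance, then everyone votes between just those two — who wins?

Omar

Round 1 first-place votes: Ivan 10, Diego 55, Nadia 17, Omar 64.
Omar and Diego advance.
Runoff: Omar is preferred to Diego by 74 voters; Diego by 72.
Omar wins the runoff.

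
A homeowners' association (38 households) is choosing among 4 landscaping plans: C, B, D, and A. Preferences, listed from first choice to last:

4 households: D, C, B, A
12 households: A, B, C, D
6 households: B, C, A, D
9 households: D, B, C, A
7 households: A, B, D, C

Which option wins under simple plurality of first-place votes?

First-place votes: C 0, B 6, D 13, A 19.
A has the most first-place votes.

A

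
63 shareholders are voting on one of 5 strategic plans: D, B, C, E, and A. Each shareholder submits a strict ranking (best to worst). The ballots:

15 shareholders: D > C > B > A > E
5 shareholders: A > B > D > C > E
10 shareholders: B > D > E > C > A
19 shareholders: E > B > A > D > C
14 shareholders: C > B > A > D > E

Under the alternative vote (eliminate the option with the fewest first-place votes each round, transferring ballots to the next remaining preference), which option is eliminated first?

Round 1: D 15, B 10, C 14, E 19, A 5. Eliminate A.

A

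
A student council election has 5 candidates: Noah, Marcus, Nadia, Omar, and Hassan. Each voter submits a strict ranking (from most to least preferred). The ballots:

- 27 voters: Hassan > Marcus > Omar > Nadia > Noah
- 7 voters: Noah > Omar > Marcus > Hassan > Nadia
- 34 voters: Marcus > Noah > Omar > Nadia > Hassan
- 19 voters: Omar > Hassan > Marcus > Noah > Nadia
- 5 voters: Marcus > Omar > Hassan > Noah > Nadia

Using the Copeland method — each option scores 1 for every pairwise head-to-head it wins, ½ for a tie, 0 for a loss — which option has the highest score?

Marcus

Noah: beats Nadia; loses to Marcus, Omar, and Hassan → score 1.
Marcus: beats Noah, Nadia, and Omar; ties Hassan → score 3.5.
Nadia: loses to Noah, Marcus, Omar, and Hassan → score 0.
Omar: beats Noah, Nadia, and Hassan; loses to Marcus → score 3.
Hassan: beats Noah and Nadia; ties Marcus; loses to Omar → score 2.5.
Marcus has the best pairwise record.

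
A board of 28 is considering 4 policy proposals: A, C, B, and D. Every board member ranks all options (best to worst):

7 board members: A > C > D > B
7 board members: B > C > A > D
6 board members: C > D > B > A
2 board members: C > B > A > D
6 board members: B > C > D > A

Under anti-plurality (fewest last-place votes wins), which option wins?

Last-place votes: A 12, C 0, B 7, D 9.
C is ranked last by the fewest voters, so C wins.

C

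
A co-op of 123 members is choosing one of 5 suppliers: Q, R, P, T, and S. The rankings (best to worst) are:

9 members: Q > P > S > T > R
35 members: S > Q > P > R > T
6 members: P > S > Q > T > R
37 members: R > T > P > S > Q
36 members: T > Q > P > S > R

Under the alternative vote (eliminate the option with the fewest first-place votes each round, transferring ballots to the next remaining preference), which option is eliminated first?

P

Round 1: Q 9, R 37, P 6, T 36, S 35. Eliminate P.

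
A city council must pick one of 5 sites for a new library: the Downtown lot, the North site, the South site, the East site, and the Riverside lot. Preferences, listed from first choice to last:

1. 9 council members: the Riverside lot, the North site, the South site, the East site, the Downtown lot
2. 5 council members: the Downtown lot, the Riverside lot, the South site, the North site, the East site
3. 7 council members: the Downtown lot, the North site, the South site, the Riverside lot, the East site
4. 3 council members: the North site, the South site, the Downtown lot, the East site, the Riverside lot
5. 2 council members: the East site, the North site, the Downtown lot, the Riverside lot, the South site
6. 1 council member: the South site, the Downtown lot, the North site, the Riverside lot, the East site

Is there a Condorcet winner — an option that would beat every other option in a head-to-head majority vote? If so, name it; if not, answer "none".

none

Checking pairwise contests:
the North site beats the Downtown lot 14–13.
the Riverside lot beats the North site 14–13.
the Downtown lot beats the South site 14–13.
the Downtown lot beats the East site 16–11.
the Downtown lot beats the Riverside lot 18–9.
Every option loses at least one head-to-head, so there is no Condorcet winner.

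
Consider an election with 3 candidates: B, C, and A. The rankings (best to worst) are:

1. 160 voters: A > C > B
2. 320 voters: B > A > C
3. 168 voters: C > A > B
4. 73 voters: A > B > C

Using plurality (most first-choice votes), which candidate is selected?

First-place votes: B 320, C 168, A 233.
B has the most first-place votes.

B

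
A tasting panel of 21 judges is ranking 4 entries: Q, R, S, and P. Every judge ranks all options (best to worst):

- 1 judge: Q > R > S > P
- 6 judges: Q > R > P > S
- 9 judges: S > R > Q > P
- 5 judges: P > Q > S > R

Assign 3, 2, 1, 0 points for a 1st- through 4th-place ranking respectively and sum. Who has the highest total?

Q: 1·3 + 6·3 + 9·1 + 5·2 = 40
R: 1·2 + 6·2 + 9·2 + 5·0 = 32
S: 1·1 + 6·0 + 9·3 + 5·1 = 33
P: 1·0 + 6·1 + 9·0 + 5·3 = 21
Q has the highest Borda score (40).

Q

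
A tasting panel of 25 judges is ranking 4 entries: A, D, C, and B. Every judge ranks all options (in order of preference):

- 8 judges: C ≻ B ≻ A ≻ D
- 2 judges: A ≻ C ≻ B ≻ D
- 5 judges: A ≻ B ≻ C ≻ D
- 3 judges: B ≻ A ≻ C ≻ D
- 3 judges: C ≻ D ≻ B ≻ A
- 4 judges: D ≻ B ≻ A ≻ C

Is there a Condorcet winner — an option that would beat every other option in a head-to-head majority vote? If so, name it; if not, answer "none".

none

Checking pairwise contests:
B beats A 18–7.
A beats D 18–7.
A beats C 14–11.
C beats B 13–12.
Every option loses at least one head-to-head, so there is no Condorcet winner.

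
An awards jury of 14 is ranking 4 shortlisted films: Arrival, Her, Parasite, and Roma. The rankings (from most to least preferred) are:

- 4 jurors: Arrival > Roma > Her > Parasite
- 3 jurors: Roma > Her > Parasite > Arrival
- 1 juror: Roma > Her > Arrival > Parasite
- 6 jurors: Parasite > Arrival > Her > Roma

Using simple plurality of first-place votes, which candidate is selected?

Parasite

First-place votes: Arrival 4, Her 0, Parasite 6, Roma 4.
Parasite has the most first-place votes.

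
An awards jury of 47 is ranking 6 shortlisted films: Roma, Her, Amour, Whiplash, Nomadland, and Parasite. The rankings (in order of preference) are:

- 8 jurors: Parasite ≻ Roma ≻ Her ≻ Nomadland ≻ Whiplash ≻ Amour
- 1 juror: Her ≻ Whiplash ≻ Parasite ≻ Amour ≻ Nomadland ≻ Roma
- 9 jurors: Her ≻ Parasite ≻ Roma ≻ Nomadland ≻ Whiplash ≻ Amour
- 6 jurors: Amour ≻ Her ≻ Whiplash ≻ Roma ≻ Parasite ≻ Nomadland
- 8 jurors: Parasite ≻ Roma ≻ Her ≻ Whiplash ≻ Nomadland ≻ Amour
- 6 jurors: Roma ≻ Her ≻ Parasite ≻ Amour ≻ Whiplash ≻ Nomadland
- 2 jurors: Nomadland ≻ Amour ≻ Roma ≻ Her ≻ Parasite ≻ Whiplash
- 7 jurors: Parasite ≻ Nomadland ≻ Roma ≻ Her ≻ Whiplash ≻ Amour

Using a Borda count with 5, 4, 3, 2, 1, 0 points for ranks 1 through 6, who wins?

Roma: 8·4 + 1·0 + 9·3 + 6·2 + 8·4 + 6·5 + 2·3 + 7·3 = 160
Her: 8·3 + 1·5 + 9·5 + 6·4 + 8·3 + 6·4 + 2·2 + 7·2 = 164
Amour: 8·0 + 1·2 + 9·0 + 6·5 + 8·0 + 6·2 + 2·4 + 7·0 = 52
Whiplash: 8·1 + 1·4 + 9·1 + 6·3 + 8·2 + 6·1 + 2·0 + 7·1 = 68
Nomadland: 8·2 + 1·1 + 9·2 + 6·0 + 8·1 + 6·0 + 2·5 + 7·4 = 81
Parasite: 8·5 + 1·3 + 9·4 + 6·1 + 8·5 + 6·3 + 2·1 + 7·5 = 180
Parasite has the highest Borda score (180).

Parasite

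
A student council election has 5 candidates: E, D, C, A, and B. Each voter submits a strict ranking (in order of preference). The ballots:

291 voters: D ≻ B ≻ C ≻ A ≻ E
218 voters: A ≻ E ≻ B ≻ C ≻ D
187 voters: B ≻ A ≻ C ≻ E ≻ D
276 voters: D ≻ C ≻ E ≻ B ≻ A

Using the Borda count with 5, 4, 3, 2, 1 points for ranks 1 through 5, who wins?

B

E: 291·1 + 218·4 + 187·2 + 276·3 = 2365
D: 291·5 + 218·1 + 187·1 + 276·5 = 3240
C: 291·3 + 218·2 + 187·3 + 276·4 = 2974
A: 291·2 + 218·5 + 187·4 + 276·1 = 2696
B: 291·4 + 218·3 + 187·5 + 276·2 = 3305
B has the highest Borda score (3305).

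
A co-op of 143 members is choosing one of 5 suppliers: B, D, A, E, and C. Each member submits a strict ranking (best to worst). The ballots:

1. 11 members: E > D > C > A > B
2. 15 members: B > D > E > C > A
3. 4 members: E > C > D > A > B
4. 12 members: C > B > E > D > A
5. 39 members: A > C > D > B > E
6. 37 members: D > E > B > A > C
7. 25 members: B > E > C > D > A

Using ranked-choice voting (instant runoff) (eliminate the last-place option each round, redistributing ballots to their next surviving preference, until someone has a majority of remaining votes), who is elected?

D

Round 1: B 40, D 37, A 39, E 15, C 12. Eliminate C.
Round 2: B 52, D 37, A 39, E 15. Eliminate E.
Round 3: B 52, D 52, A 39. Eliminate A.
Round 4: B 52, D 91. D has a majority.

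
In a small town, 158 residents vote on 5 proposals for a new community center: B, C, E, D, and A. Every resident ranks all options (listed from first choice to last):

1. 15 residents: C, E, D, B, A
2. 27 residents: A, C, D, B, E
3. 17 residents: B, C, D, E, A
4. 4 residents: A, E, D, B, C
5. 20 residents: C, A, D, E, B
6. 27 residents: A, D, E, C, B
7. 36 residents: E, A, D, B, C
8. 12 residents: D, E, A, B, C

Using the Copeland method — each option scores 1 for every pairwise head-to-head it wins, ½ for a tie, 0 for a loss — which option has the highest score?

B: loses to C, E, D, and A → score 0.
C: beats B; ties E and D; loses to A → score 2.
E: beats B and A; ties C; loses to D → score 2.5.
D: beats B and E; ties C; loses to A → score 2.5.
A: beats B, C, and D; loses to E → score 3.
A has the best pairwise record.

A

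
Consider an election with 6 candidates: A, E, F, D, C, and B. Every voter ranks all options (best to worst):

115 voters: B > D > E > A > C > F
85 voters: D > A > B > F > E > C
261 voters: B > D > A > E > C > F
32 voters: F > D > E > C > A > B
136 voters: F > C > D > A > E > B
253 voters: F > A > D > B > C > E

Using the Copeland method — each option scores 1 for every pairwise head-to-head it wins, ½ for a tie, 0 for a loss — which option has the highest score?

D

A: beats E, F, C, and B; loses to D → score 4.
E: beats C; loses to A, F, D, and B → score 1.
F: beats E and C; loses to A, D, and B → score 2.
D: beats A, E, F, C, and B → score 5.
C: loses to A, E, F, D, and B → score 0.
B: beats E, F, and C; loses to A and D → score 3.
D has the best pairwise record.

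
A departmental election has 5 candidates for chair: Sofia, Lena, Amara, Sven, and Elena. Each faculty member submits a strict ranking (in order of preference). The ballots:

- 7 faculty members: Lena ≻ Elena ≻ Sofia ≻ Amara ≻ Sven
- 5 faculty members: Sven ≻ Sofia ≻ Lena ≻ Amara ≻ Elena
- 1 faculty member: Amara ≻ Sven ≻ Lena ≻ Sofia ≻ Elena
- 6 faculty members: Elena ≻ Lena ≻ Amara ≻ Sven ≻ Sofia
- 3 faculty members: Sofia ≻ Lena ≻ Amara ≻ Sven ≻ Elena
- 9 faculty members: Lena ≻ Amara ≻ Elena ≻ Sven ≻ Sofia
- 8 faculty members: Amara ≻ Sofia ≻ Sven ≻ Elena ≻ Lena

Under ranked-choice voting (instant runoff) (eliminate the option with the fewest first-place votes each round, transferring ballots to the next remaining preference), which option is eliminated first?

Round 1: Sofia 3, Lena 16, Amara 9, Sven 5, Elena 6. Eliminate Sofia.

Sofia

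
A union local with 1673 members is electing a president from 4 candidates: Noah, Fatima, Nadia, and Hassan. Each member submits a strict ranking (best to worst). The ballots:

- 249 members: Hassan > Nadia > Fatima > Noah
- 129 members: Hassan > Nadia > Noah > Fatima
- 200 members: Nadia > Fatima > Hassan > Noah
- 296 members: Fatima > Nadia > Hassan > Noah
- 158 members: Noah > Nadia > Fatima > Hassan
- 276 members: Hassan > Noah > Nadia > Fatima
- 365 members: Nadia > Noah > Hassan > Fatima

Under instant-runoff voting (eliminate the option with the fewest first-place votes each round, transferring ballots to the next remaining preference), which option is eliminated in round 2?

Round 1: Noah 158, Fatima 296, Nadia 565, Hassan 654. Eliminate Noah.
Round 2: Fatima 296, Nadia 723, Hassan 654. Eliminate Fatima.

Fatima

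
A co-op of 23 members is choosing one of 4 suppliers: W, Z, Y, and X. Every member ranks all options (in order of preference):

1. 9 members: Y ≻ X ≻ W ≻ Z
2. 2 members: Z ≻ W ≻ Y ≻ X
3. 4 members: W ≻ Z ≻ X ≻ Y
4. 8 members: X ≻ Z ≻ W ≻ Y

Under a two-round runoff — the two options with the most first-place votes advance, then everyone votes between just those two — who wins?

X

Round 1 first-place votes: W 4, Z 2, Y 9, X 8.
Y and X advance.
Runoff: Y is preferred to X by 11 voters; X by 12.
X wins the runoff.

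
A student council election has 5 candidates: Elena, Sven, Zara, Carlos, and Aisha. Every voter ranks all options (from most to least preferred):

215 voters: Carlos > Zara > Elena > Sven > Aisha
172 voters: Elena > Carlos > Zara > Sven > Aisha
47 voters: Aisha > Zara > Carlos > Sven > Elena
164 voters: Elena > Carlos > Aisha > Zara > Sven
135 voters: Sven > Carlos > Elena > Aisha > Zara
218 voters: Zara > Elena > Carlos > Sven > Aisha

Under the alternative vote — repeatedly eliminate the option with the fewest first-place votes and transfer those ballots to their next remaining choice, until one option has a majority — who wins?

Elena

Round 1: Elena 336, Sven 135, Zara 218, Carlos 215, Aisha 47. Eliminate Aisha.
Round 2: Elena 336, Sven 135, Zara 265, Carlos 215. Eliminate Sven.
Round 3: Elena 336, Zara 265, Carlos 350. Eliminate Zara.
Round 4: Elena 554, Carlos 397. Elena has a majority.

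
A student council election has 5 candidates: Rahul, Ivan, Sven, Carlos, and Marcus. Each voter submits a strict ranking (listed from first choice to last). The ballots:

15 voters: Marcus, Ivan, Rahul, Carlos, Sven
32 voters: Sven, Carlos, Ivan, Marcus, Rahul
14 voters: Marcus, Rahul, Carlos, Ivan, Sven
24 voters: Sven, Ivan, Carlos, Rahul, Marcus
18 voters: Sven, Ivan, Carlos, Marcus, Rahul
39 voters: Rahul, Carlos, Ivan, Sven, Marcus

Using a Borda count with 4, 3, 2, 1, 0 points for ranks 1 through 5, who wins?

Carlos

Rahul: 15·2 + 32·0 + 14·3 + 24·1 + 18·0 + 39·4 = 252
Ivan: 15·3 + 32·2 + 14·1 + 24·3 + 18·3 + 39·2 = 327
Sven: 15·0 + 32·4 + 14·0 + 24·4 + 18·4 + 39·1 = 335
Carlos: 15·1 + 32·3 + 14·2 + 24·2 + 18·2 + 39·3 = 340
Marcus: 15·4 + 32·1 + 14·4 + 24·0 + 18·1 + 39·0 = 166
Carlos has the highest Borda score (340).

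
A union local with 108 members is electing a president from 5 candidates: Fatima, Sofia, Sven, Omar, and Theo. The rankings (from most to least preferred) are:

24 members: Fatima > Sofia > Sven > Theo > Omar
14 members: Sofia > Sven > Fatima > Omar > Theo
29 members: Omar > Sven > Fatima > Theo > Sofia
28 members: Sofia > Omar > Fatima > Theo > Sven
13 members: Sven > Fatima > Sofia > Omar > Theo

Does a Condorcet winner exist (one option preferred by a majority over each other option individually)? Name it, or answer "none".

Checking pairwise contests:
Sven beats Fatima 56–52.
Fatima beats Sofia 66–42.
Sofia beats Sven 66–42.
Sofia beats Omar 79–29.
Fatima beats Theo 108–0.
Every option loses at least one head-to-head, so there is no Condorcet winner.

none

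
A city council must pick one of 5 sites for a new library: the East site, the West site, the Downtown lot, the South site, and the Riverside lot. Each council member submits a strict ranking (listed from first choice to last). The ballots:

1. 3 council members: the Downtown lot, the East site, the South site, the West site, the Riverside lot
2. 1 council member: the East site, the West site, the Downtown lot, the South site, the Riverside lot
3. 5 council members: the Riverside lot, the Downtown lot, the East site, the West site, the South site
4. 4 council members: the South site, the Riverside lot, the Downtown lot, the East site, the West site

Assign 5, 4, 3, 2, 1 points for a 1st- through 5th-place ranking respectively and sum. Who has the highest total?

the Downtown lot

the East site: 3·4 + 1·5 + 5·3 + 4·2 = 40
the West site: 3·2 + 1·4 + 5·2 + 4·1 = 24
the Downtown lot: 3·5 + 1·3 + 5·4 + 4·3 = 50
the South site: 3·3 + 1·2 + 5·1 + 4·5 = 36
the Riverside lot: 3·1 + 1·1 + 5·5 + 4·4 = 45
the Downtown lot has the highest Borda score (50).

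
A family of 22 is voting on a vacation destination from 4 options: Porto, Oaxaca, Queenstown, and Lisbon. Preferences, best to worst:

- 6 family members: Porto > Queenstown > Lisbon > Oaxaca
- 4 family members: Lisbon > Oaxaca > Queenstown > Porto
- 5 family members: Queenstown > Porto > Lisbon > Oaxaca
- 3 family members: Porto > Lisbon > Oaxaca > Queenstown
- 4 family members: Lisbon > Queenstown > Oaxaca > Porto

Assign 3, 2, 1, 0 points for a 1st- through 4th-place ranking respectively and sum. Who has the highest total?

Lisbon

Porto: 6·3 + 4·0 + 5·2 + 3·3 + 4·0 = 37
Oaxaca: 6·0 + 4·2 + 5·0 + 3·1 + 4·1 = 15
Queenstown: 6·2 + 4·1 + 5·3 + 3·0 + 4·2 = 39
Lisbon: 6·1 + 4·3 + 5·1 + 3·2 + 4·3 = 41
Lisbon has the highest Borda score (41).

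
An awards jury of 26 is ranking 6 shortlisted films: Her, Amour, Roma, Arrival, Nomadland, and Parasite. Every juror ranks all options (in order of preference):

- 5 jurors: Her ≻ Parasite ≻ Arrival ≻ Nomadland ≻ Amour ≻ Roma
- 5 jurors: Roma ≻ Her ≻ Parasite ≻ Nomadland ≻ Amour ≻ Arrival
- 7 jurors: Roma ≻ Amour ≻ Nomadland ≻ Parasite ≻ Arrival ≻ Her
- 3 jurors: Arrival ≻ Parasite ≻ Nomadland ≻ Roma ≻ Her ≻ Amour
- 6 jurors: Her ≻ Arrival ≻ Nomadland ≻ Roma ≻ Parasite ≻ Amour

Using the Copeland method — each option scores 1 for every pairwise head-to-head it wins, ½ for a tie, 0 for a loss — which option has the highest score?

Her: beats Amour, Arrival, Nomadland, and Parasite; loses to Roma → score 4.
Amour: loses to Her, Roma, Arrival, Nomadland, and Parasite → score 0.
Roma: beats Her, Amour, and Parasite; loses to Arrival and Nomadland → score 3.
Arrival: beats Amour, Roma, and Nomadland; loses to Her and Parasite → score 3.
Nomadland: beats Amour and Roma; ties Parasite; loses to Her and Arrival → score 2.5.
Parasite: beats Amour and Arrival; ties Nomadland; loses to Her and Roma → score 2.5.
Her has the best pairwise record.

Her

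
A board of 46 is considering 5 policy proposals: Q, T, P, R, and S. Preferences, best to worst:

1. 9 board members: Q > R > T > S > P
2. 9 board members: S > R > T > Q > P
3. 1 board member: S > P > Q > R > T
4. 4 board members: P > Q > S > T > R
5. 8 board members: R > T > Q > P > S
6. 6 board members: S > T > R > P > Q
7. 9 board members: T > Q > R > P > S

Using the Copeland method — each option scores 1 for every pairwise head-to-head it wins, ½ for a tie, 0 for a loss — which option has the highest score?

Q: beats P and S; ties R; loses to T → score 2.5.
T: beats Q, P, and S; loses to R → score 3.
P: loses to Q, T, R, and S → score 0.
R: beats T, P, and S; ties Q → score 3.5.
S: beats P; loses to Q, T, and R → score 1.
R has the best pairwise record.

R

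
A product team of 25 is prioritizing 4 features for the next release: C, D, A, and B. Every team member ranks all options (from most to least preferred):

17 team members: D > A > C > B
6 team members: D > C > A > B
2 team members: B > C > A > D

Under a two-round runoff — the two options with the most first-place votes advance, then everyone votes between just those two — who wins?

Round 1 first-place votes: C 0, D 23, A 0, B 2.
D and B advance.
Runoff: D is preferred to B by 23 voters; B by 2.
D wins the runoff.

D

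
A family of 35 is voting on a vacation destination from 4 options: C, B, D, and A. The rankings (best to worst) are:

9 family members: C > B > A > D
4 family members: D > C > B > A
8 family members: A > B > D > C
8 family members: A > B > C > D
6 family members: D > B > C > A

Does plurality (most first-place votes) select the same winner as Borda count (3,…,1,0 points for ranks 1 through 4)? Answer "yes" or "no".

Plurality — first-place votes: C 9, B 0, D 10, A 16. Winner: A.
Borda — scores: C 49, B 66, D 38, A 57. Winner: B.
The two methods disagree.

no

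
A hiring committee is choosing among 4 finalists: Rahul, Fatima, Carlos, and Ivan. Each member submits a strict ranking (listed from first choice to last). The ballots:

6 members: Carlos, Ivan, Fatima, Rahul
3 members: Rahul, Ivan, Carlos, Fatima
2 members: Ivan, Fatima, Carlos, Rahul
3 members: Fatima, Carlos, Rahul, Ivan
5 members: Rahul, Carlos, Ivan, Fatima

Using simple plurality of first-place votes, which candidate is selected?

First-place votes: Rahul 8, Fatima 3, Carlos 6, Ivan 2.
Rahul has the most first-place votes.

Rahul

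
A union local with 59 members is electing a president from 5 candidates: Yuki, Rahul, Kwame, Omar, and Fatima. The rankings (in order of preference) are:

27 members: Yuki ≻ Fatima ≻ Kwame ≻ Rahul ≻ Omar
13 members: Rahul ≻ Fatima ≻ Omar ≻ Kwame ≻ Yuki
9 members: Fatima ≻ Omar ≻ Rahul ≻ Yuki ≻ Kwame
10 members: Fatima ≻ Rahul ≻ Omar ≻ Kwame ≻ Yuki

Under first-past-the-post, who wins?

First-place votes: Yuki 27, Rahul 13, Kwame 0, Omar 0, Fatima 19.
Yuki has the most first-place votes.

Yuki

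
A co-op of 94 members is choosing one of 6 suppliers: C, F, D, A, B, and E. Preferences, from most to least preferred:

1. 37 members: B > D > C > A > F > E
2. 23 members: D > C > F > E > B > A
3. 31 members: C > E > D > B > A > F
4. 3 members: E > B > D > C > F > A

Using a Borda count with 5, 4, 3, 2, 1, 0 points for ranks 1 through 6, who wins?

C: 37·3 + 23·4 + 31·5 + 3·2 = 364
F: 37·1 + 23·3 + 31·0 + 3·1 = 109
D: 37·4 + 23·5 + 31·3 + 3·3 = 365
A: 37·2 + 23·0 + 31·1 + 3·0 = 105
B: 37·5 + 23·1 + 31·2 + 3·4 = 282
E: 37·0 + 23·2 + 31·4 + 3·5 = 185
D has the highest Borda score (365).

D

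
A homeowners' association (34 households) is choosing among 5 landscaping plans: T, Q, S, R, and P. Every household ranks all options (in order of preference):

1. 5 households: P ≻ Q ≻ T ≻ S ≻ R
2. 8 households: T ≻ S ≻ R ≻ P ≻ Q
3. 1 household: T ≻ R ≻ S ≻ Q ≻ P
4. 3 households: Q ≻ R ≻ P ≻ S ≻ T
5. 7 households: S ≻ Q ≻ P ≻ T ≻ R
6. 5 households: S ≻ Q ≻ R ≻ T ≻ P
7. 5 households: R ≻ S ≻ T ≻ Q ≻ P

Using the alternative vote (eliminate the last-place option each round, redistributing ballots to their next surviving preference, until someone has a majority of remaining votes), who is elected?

S

Round 1: T 9, Q 3, S 12, R 5, P 5. Eliminate Q.
Round 2: T 9, S 12, R 8, P 5. Eliminate P.
Round 3: T 14, S 12, R 8. Eliminate R.
Round 4: T 14, S 20. S has a majority.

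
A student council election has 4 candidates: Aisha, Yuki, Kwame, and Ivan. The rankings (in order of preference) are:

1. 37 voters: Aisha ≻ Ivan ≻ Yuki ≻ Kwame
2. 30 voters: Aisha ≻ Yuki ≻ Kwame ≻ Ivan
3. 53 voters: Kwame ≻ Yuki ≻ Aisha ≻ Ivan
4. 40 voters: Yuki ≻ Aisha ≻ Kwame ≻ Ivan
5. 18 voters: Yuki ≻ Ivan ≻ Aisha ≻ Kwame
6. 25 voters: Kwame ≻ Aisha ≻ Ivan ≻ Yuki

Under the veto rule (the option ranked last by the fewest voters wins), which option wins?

Aisha

Last-place votes: Aisha 0, Yuki 25, Kwame 55, Ivan 123.
Aisha is ranked last by the fewest voters, so Aisha wins.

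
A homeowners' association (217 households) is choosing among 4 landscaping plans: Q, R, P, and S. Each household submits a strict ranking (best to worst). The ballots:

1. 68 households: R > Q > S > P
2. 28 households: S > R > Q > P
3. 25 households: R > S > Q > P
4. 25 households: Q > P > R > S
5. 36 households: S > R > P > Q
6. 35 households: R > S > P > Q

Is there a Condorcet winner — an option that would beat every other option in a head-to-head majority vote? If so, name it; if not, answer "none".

R

R vs Q: 192–25 for R.
R vs P: 192–25 for R.
R vs S: 153–64 for R.
R beats every other option head-to-head.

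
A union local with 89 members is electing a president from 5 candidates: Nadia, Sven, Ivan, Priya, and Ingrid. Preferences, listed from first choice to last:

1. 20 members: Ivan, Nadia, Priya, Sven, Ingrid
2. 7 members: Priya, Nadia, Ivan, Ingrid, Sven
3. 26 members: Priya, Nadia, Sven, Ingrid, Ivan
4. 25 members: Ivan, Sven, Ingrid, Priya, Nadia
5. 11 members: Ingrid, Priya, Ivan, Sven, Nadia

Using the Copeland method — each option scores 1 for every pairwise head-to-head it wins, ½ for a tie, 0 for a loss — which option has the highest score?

Ivan

Nadia: beats Sven and Ingrid; loses to Ivan and Priya → score 2.
Sven: beats Ingrid; loses to Nadia, Ivan, and Priya → score 1.
Ivan: beats Nadia, Sven, Priya, and Ingrid → score 4.
Priya: beats Nadia, Sven, and Ingrid; loses to Ivan → score 3.
Ingrid: loses to Nadia, Sven, Ivan, and Priya → score 0.
Ivan has the best pairwise record.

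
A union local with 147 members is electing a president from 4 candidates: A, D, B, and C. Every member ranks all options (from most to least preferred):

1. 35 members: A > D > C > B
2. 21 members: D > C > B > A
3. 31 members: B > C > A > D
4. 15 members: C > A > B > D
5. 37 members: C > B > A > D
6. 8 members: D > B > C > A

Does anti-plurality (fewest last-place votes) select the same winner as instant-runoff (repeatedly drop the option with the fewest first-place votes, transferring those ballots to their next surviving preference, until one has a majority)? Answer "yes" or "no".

yes

Anti-plurality — last-place votes: A 29, D 83, B 35, C 0. Winner: C.
Instant-runoff — R1 A 35, D 29, B 31, C 52 (D out); R2 A 35, B 39, C 73 (A out); R3 B 39, C 108 (C winner). Winner: C.
The two methods agree.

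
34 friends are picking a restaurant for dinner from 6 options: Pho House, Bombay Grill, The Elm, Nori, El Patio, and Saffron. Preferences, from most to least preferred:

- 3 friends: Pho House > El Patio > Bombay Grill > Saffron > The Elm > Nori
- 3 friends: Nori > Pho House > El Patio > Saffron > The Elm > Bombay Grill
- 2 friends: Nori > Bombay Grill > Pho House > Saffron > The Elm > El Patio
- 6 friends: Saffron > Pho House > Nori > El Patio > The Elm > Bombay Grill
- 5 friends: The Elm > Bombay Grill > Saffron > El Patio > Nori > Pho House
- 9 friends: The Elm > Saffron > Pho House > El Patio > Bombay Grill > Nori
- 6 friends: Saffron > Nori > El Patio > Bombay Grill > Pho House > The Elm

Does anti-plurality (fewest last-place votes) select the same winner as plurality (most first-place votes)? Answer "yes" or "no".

no

Anti-plurality — last-place votes: Pho House 5, Bombay Grill 9, The Elm 6, Nori 12, El Patio 2, Saffron 0. Winner: Saffron.
Plurality — first-place votes: Pho House 3, Bombay Grill 0, The Elm 14, Nori 5, El Patio 0, Saffron 12. Winner: The Elm.
The two methods disagree.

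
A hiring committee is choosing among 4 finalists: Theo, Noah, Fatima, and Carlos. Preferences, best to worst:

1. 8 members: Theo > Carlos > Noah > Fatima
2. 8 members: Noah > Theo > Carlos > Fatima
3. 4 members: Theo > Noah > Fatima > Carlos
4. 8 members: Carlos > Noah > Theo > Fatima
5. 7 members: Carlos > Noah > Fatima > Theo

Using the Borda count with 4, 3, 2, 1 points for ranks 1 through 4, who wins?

Theo: 8·4 + 8·3 + 4·4 + 8·2 + 7·1 = 95
Noah: 8·2 + 8·4 + 4·3 + 8·3 + 7·3 = 105
Fatima: 8·1 + 8·1 + 4·2 + 8·1 + 7·2 = 46
Carlos: 8·3 + 8·2 + 4·1 + 8·4 + 7·4 = 104
Noah has the highest Borda score (105).

Noah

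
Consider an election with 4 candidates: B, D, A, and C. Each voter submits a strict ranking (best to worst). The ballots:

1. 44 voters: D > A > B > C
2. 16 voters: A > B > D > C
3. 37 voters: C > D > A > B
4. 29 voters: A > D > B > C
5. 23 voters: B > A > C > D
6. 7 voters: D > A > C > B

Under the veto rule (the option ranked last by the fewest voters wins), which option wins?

Last-place votes: B 44, D 23, A 0, C 89.
A is ranked last by the fewest voters, so A wins.

A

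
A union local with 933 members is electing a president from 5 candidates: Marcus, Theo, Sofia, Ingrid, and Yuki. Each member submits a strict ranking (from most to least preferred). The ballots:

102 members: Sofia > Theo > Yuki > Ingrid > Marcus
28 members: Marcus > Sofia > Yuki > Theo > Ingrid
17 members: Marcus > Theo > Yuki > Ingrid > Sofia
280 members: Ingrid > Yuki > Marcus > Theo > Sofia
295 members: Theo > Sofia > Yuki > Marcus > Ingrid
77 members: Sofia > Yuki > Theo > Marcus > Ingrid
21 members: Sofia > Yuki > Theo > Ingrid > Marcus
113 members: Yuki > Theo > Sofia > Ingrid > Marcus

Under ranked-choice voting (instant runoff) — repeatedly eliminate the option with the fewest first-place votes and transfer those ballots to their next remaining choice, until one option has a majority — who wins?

Round 1: Marcus 45, Theo 295, Sofia 200, Ingrid 280, Yuki 113. Eliminate Marcus.
Round 2: Theo 312, Sofia 228, Ingrid 280, Yuki 113. Eliminate Yuki.
Round 3: Theo 425, Sofia 228, Ingrid 280. Eliminate Sofia.
Round 4: Theo 653, Ingrid 280. Theo has a majority.

Theo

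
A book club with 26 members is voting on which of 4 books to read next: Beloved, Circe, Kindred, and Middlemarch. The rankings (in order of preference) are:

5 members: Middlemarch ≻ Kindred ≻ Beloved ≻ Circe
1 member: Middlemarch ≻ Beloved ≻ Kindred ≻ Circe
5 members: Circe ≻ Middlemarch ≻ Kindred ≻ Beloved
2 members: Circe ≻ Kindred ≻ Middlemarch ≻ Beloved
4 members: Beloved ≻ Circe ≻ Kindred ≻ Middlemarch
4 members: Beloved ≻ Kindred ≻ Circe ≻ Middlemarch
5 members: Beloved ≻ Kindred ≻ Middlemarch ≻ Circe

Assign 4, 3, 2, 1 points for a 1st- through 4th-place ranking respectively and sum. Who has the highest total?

Beloved

Beloved: 5·2 + 1·3 + 5·1 + 2·1 + 4·4 + 4·4 + 5·4 = 72
Circe: 5·1 + 1·1 + 5·4 + 2·4 + 4·3 + 4·2 + 5·1 = 59
Kindred: 5·3 + 1·2 + 5·2 + 2·3 + 4·2 + 4·3 + 5·3 = 68
Middlemarch: 5·4 + 1·4 + 5·3 + 2·2 + 4·1 + 4·1 + 5·2 = 61
Beloved has the highest Borda score (72).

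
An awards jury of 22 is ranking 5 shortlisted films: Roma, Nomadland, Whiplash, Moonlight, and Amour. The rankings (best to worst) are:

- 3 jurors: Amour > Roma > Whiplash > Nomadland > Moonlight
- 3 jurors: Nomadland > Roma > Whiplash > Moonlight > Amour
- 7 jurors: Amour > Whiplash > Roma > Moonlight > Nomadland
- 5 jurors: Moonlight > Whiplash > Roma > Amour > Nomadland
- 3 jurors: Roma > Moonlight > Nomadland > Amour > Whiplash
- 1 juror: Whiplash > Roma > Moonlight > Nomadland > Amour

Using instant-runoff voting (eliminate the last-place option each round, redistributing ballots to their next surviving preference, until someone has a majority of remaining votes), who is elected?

Round 1: Roma 3, Nomadland 3, Whiplash 1, Moonlight 5, Amour 10. Eliminate Whiplash.
Round 2: Roma 4, Nomadland 3, Moonlight 5, Amour 10. Eliminate Nomadland.
Round 3: Roma 7, Moonlight 5, Amour 10. Eliminate Moonlight.
Round 4: Roma 12, Amour 10. Roma has a majority.

Roma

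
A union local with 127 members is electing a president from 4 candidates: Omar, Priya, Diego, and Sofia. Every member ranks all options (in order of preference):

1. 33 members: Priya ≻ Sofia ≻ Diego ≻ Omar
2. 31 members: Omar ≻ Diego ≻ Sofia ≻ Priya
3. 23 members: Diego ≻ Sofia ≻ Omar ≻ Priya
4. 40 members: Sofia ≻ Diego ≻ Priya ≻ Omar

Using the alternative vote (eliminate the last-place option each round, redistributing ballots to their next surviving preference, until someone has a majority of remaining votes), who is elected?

Round 1: Omar 31, Priya 33, Diego 23, Sofia 40. Eliminate Diego.
Round 2: Omar 31, Priya 33, Sofia 63. Eliminate Omar.
Round 3: Priya 33, Sofia 94. Sofia has a majority.

Sofia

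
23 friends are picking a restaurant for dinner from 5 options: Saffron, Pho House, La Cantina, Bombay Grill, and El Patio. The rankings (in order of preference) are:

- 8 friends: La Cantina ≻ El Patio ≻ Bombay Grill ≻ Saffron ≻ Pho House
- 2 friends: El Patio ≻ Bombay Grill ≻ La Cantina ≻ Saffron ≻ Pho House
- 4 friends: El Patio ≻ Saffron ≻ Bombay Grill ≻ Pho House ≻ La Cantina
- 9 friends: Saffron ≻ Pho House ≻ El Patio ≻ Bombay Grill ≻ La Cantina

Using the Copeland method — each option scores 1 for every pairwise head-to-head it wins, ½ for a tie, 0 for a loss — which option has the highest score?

El Patio

Saffron: beats Pho House, La Cantina, and Bombay Grill; loses to El Patio → score 3.
Pho House: beats La Cantina; loses to Saffron, Bombay Grill, and El Patio → score 1.
La Cantina: loses to Saffron, Pho House, Bombay Grill, and El Patio → score 0.
Bombay Grill: beats Pho House and La Cantina; loses to Saffron and El Patio → score 2.
El Patio: beats Saffron, Pho House, La Cantina, and Bombay Grill → score 4.
El Patio has the best pairwise record.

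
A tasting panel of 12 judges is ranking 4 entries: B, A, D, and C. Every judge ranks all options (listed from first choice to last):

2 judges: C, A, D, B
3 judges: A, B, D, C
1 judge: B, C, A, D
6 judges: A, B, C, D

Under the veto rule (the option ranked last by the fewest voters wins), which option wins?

Last-place votes: B 2, A 0, D 7, C 3.
A is ranked last by the fewest voters, so A wins.

A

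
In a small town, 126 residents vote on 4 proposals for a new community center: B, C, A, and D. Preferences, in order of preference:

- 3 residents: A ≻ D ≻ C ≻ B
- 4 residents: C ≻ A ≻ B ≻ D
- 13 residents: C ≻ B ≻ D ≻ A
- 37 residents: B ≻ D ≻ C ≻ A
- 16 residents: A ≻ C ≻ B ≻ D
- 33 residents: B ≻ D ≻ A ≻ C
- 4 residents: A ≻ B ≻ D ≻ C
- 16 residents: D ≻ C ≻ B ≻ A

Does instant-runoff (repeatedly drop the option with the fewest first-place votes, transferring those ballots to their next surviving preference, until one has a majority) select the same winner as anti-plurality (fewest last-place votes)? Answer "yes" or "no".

Instant-runoff — R1 B 70, C 17, A 23, D 16 (B winner). Winner: B.
Anti-plurality — last-place votes: B 3, C 37, A 66, D 20. Winner: B.
The two methods agree.

yes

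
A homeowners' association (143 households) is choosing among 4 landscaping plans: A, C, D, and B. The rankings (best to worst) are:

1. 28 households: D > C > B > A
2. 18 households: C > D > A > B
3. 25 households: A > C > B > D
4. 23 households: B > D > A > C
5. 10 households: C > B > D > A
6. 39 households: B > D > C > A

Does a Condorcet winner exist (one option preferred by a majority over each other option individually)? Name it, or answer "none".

none

Checking pairwise contests:
C beats A 95–48.
D beats C 90–53.
B beats D 97–46.
C beats B 81–62.
Every option loses at least one head-to-head, so there is no Condorcet winner.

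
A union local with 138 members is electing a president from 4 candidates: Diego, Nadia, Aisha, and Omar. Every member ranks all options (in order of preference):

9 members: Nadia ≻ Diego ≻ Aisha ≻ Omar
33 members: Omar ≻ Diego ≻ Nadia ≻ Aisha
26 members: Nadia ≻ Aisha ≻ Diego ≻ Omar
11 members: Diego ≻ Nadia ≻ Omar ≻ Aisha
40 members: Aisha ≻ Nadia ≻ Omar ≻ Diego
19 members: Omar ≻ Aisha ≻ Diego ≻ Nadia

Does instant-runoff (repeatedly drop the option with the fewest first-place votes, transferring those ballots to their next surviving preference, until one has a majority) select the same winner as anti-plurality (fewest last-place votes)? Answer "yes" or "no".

yes

Instant-runoff — R1 Diego 11, Nadia 35, Aisha 40, Omar 52 (Diego out); R2 Nadia 46, Aisha 40, Omar 52 (Aisha out); R3 Nadia 86, Omar 52 (Nadia winner). Winner: Nadia.
Anti-plurality — last-place votes: Diego 40, Nadia 19, Aisha 44, Omar 35. Winner: Nadia.
The two methods agree.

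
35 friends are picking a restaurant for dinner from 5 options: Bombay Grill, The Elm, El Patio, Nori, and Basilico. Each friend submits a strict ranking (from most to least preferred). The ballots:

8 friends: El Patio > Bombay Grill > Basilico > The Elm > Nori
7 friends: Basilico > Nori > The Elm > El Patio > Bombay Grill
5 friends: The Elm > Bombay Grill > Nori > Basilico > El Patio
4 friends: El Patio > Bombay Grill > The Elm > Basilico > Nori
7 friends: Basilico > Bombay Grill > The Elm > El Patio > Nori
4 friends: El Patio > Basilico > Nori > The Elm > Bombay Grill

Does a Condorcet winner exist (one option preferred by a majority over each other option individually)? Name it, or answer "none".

Basilico vs Bombay Grill: 18–17 for Basilico.
Basilico vs The Elm: 26–9 for Basilico.
Basilico vs El Patio: 19–16 for Basilico.
Basilico vs Nori: 30–5 for Basilico.
Basilico beats every other option head-to-head.

Basilico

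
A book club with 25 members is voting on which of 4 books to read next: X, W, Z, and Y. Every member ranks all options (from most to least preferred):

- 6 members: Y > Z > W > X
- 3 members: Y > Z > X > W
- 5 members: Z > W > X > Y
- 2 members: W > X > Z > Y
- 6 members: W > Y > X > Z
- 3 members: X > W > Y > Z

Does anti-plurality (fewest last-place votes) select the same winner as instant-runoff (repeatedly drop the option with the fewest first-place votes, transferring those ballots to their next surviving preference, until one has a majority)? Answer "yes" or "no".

yes

Anti-plurality — last-place votes: X 6, W 3, Z 9, Y 7. Winner: W.
Instant-runoff — R1 X 3, W 8, Z 5, Y 9 (X out); R2 W 11, Z 5, Y 9 (Z out); R3 W 16, Y 9 (W winner). Winner: W.
The two methods agree.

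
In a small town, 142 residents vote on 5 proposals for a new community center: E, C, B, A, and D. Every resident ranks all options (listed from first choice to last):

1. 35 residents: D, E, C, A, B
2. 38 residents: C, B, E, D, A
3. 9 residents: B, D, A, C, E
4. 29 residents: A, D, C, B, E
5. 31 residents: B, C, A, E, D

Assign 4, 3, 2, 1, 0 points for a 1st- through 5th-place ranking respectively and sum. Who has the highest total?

C

E: 35·3 + 38·2 + 9·0 + 29·0 + 31·1 = 212
C: 35·2 + 38·4 + 9·1 + 29·2 + 31·3 = 382
B: 35·0 + 38·3 + 9·4 + 29·1 + 31·4 = 303
A: 35·1 + 38·0 + 9·2 + 29·4 + 31·2 = 231
D: 35·4 + 38·1 + 9·3 + 29·3 + 31·0 = 292
C has the highest Borda score (382).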